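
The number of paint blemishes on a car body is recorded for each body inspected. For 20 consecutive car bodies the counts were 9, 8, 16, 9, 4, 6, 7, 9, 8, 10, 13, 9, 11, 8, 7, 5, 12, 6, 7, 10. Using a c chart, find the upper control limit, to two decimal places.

c̄ = (9 + 8 + 16 + 9 + 4 + 6 + 7 + 9 + 8 + 10 + 13 + 9 + 11 + 8 + 7 + 5 + 12 + 6 + 7 + 10) / 20 = 174 / 20 = 8.7000
UCL = c̄ + 3√c̄ = 8.7000 + 3 × √8.7000 = 8.7000 + 3 × 2.9496 = 17.5487

17.55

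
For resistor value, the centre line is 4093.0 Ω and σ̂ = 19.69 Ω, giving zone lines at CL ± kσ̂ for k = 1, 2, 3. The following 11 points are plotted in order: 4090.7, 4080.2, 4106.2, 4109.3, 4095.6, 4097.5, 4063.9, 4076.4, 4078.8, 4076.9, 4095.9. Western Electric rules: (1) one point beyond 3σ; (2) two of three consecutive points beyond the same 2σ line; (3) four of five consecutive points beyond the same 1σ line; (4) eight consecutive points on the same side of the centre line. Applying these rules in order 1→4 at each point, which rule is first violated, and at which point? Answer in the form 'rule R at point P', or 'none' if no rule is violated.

none

Zone of each point (C = within 1σ̂, B = 1σ̂–2σ̂, A = 2σ̂–3σ̂, * = beyond 3σ̂; sign = side of CL): 1:-C, 2:-C, 3:+C, 4:+C, 5:+C, 6:+C, 7:-B, 8:-C, 9:-C, 10:-C, 11:+C
No rule fires across all 11 points.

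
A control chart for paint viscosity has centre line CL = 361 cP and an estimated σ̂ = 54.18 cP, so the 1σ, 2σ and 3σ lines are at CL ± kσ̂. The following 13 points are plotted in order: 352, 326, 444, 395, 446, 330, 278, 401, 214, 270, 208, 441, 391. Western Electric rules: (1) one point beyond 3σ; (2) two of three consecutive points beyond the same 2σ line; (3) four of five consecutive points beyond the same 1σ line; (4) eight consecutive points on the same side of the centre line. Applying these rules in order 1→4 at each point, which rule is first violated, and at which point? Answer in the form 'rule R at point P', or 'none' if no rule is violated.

rule 2 at point 11

Zone of each point (C = within 1σ̂, B = 1σ̂–2σ̂, A = 2σ̂–3σ̂, * = beyond 3σ̂; sign = side of CL): 1:-C, 2:-C, 3:+B, 4:+C, 5:+B, 6:-C, 7:-B, 8:+C, 9:-A, 10:-B, 11:-A, 12:+B, 13:+C
Rule 2 (two of three consecutive points beyond the same 2σ limit) is satisfied at point 11.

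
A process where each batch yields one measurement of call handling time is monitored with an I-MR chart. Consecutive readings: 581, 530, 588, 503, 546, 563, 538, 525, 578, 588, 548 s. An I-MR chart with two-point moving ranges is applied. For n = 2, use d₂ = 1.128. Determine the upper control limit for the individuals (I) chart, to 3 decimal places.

X̄ = (581 + 530 + 588 + 503 + 546 + 563 + 538 + 525 + 578 + 588 + 548) / 11 = 553.4545
Moving ranges: 51, 58, 85, 43, 17, 25, 13, 53, 10, 40; M̄R̄ = 395.0000 / 10 = 39.5000
UCL = X̄ + 3·M̄R̄/d₂ = 553.4545 + 3 × 39.5000 / 1.128 = 658.5077

658.508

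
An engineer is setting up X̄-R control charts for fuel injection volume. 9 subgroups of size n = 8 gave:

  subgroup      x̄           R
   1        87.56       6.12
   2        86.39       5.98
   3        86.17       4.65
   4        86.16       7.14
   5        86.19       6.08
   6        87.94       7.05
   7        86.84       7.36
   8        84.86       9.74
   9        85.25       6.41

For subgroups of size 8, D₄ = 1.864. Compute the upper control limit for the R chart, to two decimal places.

12.54

R̄ = (6.12 + 5.98 + 4.65 + 7.14 + 6.08 + 7.05 + 7.36 + 9.74 + 6.41) / 9 = 60.5300 / 9 = 6.7256
UCL_R = D₄·R̄ = 1.864 × 6.7256 = 12.5364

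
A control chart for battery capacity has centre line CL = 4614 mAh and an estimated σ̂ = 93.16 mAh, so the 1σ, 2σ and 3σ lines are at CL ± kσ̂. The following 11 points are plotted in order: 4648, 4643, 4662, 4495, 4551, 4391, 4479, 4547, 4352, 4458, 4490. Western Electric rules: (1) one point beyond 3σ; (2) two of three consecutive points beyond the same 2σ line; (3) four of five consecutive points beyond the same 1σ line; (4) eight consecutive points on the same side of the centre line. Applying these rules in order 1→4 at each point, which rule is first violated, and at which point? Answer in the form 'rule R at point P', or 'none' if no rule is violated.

rule 3 at point 10

Zone of each point (C = within 1σ̂, B = 1σ̂–2σ̂, A = 2σ̂–3σ̂, * = beyond 3σ̂; sign = side of CL): 1:+C, 2:+C, 3:+C, 4:-B, 5:-C, 6:-A, 7:-B, 8:-C, 9:-A, 10:-B, 11:-B
Rule 3 (four of five consecutive points beyond the same 1σ limit) is satisfied at point 10.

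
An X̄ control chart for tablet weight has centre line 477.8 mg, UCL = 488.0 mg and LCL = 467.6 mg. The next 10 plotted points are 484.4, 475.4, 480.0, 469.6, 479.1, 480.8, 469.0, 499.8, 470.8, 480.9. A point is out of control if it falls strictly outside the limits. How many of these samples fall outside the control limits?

1

Compare each point to [467.6, 488.0]: sample 8 = 499.8 > UCL.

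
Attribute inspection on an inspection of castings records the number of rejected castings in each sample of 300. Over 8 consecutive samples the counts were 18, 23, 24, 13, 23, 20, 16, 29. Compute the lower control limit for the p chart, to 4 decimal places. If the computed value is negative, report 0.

p̄ = Σdᵢ / (k·n) = 166 / (8 × 300) = 0.06917
LCL = p̄ − 3·√(p̄(1−p̄)/n) = 0.06917 − 3 × 0.01465 = 0.02522

0.0252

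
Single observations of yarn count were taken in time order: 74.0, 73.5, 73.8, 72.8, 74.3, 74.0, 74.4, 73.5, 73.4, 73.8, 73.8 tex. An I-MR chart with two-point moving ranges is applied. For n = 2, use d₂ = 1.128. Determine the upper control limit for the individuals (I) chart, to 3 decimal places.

75.191

X̄ = (74.0 + 73.5 + 73.8 + 72.8 + 74.3 + 74.0 + 74.4 + 73.5 + 73.4 + 73.8 + 73.8) / 11 = 73.7545
Moving ranges: 0.5, 0.3, 1.0, 1.5, 0.3, 0.4, 0.9, 0.1, 0.4, 0.0; M̄R̄ = 5.4000 / 10 = 0.5400
UCL = X̄ + 3·M̄R̄/d₂ = 73.7545 + 3 × 0.5400 / 1.128 = 75.1907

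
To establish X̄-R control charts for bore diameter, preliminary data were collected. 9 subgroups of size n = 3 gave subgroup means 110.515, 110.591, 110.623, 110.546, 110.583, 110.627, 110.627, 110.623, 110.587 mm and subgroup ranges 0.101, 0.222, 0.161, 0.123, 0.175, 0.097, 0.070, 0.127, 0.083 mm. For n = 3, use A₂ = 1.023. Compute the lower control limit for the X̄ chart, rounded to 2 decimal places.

110.46

X̄̄ = (110.515 + 110.591 + 110.623 + 110.546 + 110.583 + 110.627 + 110.627 + 110.623 + 110.587) / 9 = 995.3220 / 9 = 110.5913
R̄ = (0.101 + 0.222 + 0.161 + 0.123 + 0.175 + 0.097 + 0.070 + 0.127 + 0.083) / 9 = 1.1590 / 9 = 0.1288
LCL = X̄̄ − A₂·R̄ = 110.5913 − 1.023 × 0.1288 = 110.4596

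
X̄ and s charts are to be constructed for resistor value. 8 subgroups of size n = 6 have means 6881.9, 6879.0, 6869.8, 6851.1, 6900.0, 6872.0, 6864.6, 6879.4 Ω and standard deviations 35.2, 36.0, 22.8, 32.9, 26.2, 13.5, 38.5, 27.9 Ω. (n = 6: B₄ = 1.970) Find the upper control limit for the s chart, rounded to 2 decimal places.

57.38

s̄ = (35.2 + 36.0 + 22.8 + 32.9 + 26.2 + 13.5 + 38.5 + 27.9) / 8 = 29.1250
UCL_s = B₄·s̄ = 1.970 × 29.1250 = 57.3762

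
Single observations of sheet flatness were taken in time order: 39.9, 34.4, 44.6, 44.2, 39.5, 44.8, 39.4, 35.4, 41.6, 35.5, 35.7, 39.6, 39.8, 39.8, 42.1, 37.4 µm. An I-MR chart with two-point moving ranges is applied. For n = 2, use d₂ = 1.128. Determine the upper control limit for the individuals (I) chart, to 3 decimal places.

50.085

X̄ = (39.9 + 34.4 + 44.6 + 44.2 + 39.5 + 44.8 + 39.4 + 35.4 + 41.6 + 35.5 + 35.7 + 39.6 + 39.8 + 39.8 + 42.1 + 37.4) / 16 = 39.6063
Moving ranges: 5.5, 10.2, 0.4, 4.7, 5.3, 5.4, 4.0, 6.2, 6.1, 0.2, 3.9, 0.2, 0.0, 2.3, 4.7; M̄R̄ = 59.1000 / 15 = 3.9400
UCL = X̄ + 3·M̄R̄/d₂ = 39.6063 + 3 × 3.9400 / 1.128 = 50.0850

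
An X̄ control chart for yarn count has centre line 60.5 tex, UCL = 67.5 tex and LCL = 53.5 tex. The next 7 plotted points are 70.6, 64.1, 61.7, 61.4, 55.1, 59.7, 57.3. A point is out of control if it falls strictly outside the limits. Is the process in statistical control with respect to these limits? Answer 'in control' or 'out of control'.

out of control

Compare each point to [53.5, 67.5]: sample 1 = 70.6 > UCL.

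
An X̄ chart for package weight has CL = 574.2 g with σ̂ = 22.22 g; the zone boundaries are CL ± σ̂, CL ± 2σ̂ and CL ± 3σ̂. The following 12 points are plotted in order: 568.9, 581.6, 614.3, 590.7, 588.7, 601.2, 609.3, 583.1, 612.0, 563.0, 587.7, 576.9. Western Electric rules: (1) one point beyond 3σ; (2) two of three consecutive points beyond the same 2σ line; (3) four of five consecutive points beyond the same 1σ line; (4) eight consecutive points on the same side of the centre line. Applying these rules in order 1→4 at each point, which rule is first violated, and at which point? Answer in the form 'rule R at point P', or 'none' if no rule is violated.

rule 4 at point 9

Zone of each point (C = within 1σ̂, B = 1σ̂–2σ̂, A = 2σ̂–3σ̂, * = beyond 3σ̂; sign = side of CL): 1:-C, 2:+C, 3:+B, 4:+C, 5:+C, 6:+B, 7:+B, 8:+C, 9:+B, 10:-C, 11:+C, 12:+C
Rule 4 (eight consecutive points on the same side of the centre line) is satisfied at point 9.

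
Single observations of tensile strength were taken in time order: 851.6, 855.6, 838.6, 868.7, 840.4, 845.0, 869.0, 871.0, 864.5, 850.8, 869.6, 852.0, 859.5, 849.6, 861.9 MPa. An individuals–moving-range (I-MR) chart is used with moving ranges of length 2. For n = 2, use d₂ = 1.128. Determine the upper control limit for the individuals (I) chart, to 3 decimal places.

X̄ = (851.6 + 855.6 + 838.6 + 868.7 + 840.4 + 845.0 + 869.0 + 871.0 + 864.5 + 850.8 + 869.6 + 852.0 + 859.5 + 849.6 + 861.9) / 15 = 856.5200
Moving ranges: 4.0, 17.0, 30.1, 28.3, 4.6, 24.0, 2.0, 6.5, 13.7, 18.8, 17.6, 7.5, 9.9, 12.3; M̄R̄ = 196.3000 / 14 = 14.0214
UCL = X̄ + 3·M̄R̄/d₂ = 856.5200 + 3 × 14.0214 / 1.128 = 893.8110

893.811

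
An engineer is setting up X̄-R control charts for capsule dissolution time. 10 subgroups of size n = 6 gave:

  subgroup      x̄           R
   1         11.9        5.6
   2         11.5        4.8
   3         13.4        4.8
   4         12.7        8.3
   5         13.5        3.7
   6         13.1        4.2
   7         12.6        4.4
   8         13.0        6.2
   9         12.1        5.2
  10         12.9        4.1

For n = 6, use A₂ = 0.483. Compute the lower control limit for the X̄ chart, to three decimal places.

X̄̄ = (11.9 + 11.5 + 13.4 + 12.7 + 13.5 + 13.1 + 12.6 + 13.0 + 12.1 + 12.9) / 10 = 126.7000 / 10 = 12.6700
R̄ = (5.6 + 4.8 + 4.8 + 8.3 + 3.7 + 4.2 + 4.4 + 6.2 + 5.2 + 4.1) / 10 = 51.3000 / 10 = 5.1300
LCL = X̄̄ − A₂·R̄ = 12.6700 − 0.483 × 5.1300 = 10.1922

10.192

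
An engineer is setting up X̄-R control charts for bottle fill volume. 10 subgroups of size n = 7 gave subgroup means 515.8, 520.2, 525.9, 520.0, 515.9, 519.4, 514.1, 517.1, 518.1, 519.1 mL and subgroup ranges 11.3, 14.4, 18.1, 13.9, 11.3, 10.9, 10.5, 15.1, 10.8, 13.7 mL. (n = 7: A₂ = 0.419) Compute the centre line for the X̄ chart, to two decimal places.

518.56

X̄̄ = (515.8 + 520.2 + 525.9 + 520.0 + 515.9 + 519.4 + 514.1 + 517.1 + 518.1 + 519.1) / 10 = 5185.6000 / 10 = 518.5600
CL = X̄̄ = 518.5600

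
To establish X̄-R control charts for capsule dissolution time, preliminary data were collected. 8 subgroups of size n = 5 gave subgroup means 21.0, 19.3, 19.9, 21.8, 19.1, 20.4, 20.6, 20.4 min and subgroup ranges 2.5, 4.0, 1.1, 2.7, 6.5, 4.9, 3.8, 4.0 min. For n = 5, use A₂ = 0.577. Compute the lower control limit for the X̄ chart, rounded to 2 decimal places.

18.18

X̄̄ = (21.0 + 19.3 + 19.9 + 21.8 + 19.1 + 20.4 + 20.6 + 20.4) / 8 = 162.5000 / 8 = 20.3125
R̄ = (2.5 + 4.0 + 1.1 + 2.7 + 6.5 + 4.9 + 3.8 + 4.0) / 8 = 29.5000 / 8 = 3.6875
LCL = X̄̄ − A₂·R̄ = 20.3125 − 0.577 × 3.6875 = 18.1848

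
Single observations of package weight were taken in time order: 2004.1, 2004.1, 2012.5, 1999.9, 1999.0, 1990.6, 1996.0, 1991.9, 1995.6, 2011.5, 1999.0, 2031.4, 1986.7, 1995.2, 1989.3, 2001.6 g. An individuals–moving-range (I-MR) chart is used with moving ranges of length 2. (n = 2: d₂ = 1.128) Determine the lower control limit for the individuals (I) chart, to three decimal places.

1969.373

X̄ = (2004.1 + 2004.1 + 2012.5 + 1999.9 + 1999.0 + 1990.6 + 1996.0 + 1991.9 + 1995.6 + 2011.5 + 1999.0 + 2031.4 + 1986.7 + 1995.2 + 1989.3 + 2001.6) / 16 = 2000.5250
Moving ranges: 0.0, 8.4, 12.6, 0.9, 8.4, 5.4, 4.1, 3.7, 15.9, 12.5, 32.4, 44.7, 8.5, 5.9, 12.3; M̄R̄ = 175.7000 / 15 = 11.7133
LCL = X̄ − 3·M̄R̄/d₂ = 2000.5250 − 3 × 11.7133 / 1.128 = 1969.3725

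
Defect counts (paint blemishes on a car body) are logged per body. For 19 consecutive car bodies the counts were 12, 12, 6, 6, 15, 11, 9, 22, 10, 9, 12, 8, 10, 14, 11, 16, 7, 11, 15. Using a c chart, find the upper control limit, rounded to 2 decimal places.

c̄ = (12 + 12 + 6 + 6 + 15 + 11 + 9 + 22 + 10 + 9 + 12 + 8 + 10 + 14 + 11 + 16 + 7 + 11 + 15) / 19 = 216 / 19 = 11.3684
UCL = c̄ + 3√c̄ = 11.3684 + 3 × √11.3684 = 11.3684 + 3 × 3.3717 = 21.4835

21.48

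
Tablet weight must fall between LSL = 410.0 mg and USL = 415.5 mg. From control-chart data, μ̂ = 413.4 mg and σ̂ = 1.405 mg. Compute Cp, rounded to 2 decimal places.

Cp = (USL − LSL) / (6σ̂) = (415.5 − 410.0) / (6 × 1.405) = 5.5000 / 8.4300 = 0.6524

0.65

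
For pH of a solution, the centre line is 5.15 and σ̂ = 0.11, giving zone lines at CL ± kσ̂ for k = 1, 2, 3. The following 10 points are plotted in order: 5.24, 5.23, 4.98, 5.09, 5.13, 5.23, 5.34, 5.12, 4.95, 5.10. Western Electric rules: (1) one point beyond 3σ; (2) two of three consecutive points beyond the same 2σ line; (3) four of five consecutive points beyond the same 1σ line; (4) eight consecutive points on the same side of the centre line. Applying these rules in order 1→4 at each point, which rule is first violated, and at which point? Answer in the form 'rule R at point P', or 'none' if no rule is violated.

none

Zone of each point (C = within 1σ̂, B = 1σ̂–2σ̂, A = 2σ̂–3σ̂, * = beyond 3σ̂; sign = side of CL): 1:+C, 2:+C, 3:-B, 4:-C, 5:-C, 6:+C, 7:+B, 8:-C, 9:-B, 10:-C
No rule fires across all 10 points.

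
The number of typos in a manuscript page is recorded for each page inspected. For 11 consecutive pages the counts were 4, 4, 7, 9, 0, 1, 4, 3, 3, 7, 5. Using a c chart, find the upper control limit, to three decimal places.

10.474

c̄ = (4 + 4 + 7 + 9 + 0 + 1 + 4 + 3 + 3 + 7 + 5) / 11 = 47 / 11 = 4.2727
UCL = c̄ + 3√c̄ = 4.2727 + 3 × √4.2727 = 4.2727 + 3 × 2.0671 = 10.4739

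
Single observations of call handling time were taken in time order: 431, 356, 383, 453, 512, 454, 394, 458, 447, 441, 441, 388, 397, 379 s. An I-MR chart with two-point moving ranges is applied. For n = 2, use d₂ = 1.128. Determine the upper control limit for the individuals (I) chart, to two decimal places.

X̄ = (431 + 356 + 383 + 453 + 512 + 454 + 394 + 458 + 447 + 441 + 441 + 388 + 397 + 379) / 14 = 423.8571
Moving ranges: 75, 27, 70, 59, 58, 60, 64, 11, 6, 0, 53, 9, 18; M̄R̄ = 510.0000 / 13 = 39.2308
UCL = X̄ + 3·M̄R̄/d₂ = 423.8571 + 3 × 39.2308 / 1.128 = 528.1943

528.19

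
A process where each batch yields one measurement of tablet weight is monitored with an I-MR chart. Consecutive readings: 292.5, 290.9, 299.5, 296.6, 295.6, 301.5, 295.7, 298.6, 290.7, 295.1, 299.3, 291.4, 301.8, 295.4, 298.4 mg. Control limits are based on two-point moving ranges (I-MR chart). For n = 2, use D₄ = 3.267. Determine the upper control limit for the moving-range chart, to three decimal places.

17.012

Moving ranges: 1.6, 8.6, 2.9, 1.0, 5.9, 5.8, 2.9, 7.9, 4.4, 4.2, 7.9, 10.4, 6.4, 3.0; M̄R̄ = 72.9000 / 14 = 5.2071
UCL_MR = D₄·M̄R̄ = 3.267 × 5.2071 = 17.0117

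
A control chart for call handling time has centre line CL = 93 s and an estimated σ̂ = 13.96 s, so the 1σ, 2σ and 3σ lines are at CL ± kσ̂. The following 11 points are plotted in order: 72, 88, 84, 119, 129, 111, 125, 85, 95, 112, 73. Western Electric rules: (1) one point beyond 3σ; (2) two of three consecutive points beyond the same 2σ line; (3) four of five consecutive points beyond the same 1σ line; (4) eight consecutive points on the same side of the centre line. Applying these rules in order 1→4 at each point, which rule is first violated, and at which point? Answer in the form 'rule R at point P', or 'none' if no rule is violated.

rule 2 at point 7

Zone of each point (C = within 1σ̂, B = 1σ̂–2σ̂, A = 2σ̂–3σ̂, * = beyond 3σ̂; sign = side of CL): 1:-B, 2:-C, 3:-C, 4:+B, 5:+A, 6:+B, 7:+A, 8:-C, 9:+C, 10:+B, 11:-B
Rule 2 (two of three consecutive points beyond the same 2σ limit) is satisfied at point 7.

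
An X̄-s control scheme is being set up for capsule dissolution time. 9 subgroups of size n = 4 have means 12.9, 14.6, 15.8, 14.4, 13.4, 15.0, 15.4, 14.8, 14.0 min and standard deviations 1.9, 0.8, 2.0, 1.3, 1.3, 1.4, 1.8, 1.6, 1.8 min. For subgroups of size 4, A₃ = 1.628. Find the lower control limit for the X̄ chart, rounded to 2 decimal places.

X̄̄ = (12.9 + 14.6 + 15.8 + 14.4 + 13.4 + 15.0 + 15.4 + 14.8 + 14.0) / 9 = 14.4778
s̄ = (1.9 + 0.8 + 2.0 + 1.3 + 1.3 + 1.4 + 1.8 + 1.6 + 1.8) / 9 = 1.5444
LCL = X̄̄ − A₃·s̄ = 14.4778 − 1.628 × 1.5444 = 11.9634

11.96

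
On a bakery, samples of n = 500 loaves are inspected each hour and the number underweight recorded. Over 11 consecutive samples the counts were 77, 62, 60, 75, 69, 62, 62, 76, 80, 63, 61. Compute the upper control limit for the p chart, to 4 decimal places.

0.1818

p̄ = Σdᵢ / (k·n) = 747 / (11 × 500) = 0.13582
UCL = p̄ + 3·√(p̄(1−p̄)/n) = 0.13582 + 3 × √(0.13582×0.86418/500) = 0.13582 + 3 × 0.01532 = 0.18178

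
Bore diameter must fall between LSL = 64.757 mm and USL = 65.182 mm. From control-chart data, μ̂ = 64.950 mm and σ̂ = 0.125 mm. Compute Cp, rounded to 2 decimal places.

Cp = (USL − LSL) / (6σ̂) = (65.182 − 64.757) / (6 × 0.125) = 0.4250 / 0.7500 = 0.5667

0.57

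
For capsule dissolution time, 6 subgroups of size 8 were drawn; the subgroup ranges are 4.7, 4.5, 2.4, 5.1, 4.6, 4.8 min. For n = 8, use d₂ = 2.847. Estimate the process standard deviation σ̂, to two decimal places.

R̄ = (4.7 + 4.5 + 2.4 + 5.1 + 4.6 + 4.8) / 6 = 4.3500
σ̂ = R̄ / d₂ = 4.3500 / 2.847 = 1.5279

1.53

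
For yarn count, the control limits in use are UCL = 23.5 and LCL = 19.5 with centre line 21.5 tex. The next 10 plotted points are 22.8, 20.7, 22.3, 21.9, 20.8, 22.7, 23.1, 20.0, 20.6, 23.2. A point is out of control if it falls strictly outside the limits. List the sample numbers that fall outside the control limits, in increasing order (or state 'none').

none

All 10 points lie within [19.5, 23.5].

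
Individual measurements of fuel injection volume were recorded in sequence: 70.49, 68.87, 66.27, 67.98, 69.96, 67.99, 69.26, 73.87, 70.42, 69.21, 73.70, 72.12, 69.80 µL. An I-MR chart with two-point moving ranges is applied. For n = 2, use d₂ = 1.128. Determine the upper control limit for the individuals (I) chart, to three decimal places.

76.381

X̄ = (70.49 + 68.87 + 66.27 + 67.98 + 69.96 + 67.99 + 69.26 + 73.87 + 70.42 + 69.21 + 73.70 + 72.12 + 69.80) / 13 = 69.9954
Moving ranges: 1.62, 2.60, 1.71, 1.98, 1.97, 1.27, 4.61, 3.45, 1.21, 4.49, 1.58, 2.32; M̄R̄ = 28.8100 / 12 = 2.4008
UCL = X̄ + 3·M̄R̄/d₂ = 69.9954 + 3 × 2.4008 / 1.128 = 76.3806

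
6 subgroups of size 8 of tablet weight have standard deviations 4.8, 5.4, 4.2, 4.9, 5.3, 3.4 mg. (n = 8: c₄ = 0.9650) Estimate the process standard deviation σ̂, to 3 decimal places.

4.836

s̄ = (4.8 + 5.4 + 4.2 + 4.9 + 5.3 + 3.4) / 6 = 4.6667
σ̂ = s̄ / c₄ = 4.6667 / 0.9650 = 4.8359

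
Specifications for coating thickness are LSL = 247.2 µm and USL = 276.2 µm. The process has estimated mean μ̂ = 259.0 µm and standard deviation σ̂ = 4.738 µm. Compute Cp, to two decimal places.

1.02

Cp = (USL − LSL) / (6σ̂) = (276.2 − 247.2) / (6 × 4.738) = 29.0000 / 28.4280 = 1.0201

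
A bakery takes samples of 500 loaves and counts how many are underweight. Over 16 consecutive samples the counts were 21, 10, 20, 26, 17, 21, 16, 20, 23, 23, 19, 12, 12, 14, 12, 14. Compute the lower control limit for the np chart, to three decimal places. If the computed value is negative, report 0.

p̄ = Σdᵢ / (k·n) = 280 / (16 × 500) = 0.03500
LCL = np̄ − 3·√(np̄(1−p̄)) = 17.5000 − 3 × 4.1094 = 5.1717

5.172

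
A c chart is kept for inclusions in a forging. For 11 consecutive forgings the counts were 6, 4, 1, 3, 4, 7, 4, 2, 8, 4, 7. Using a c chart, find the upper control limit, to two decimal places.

c̄ = (6 + 4 + 1 + 3 + 4 + 7 + 4 + 2 + 8 + 4 + 7) / 11 = 50 / 11 = 4.5455
UCL = c̄ + 3√c̄ = 4.5455 + 3 × √4.5455 = 4.5455 + 3 × 2.1320 = 10.9415

10.94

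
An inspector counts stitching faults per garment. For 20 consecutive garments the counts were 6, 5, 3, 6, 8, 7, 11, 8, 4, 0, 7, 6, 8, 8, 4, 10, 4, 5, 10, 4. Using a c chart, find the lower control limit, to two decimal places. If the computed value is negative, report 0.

0.00

c̄ = (6 + 5 + 3 + 6 + 8 + 7 + 11 + 8 + 4 + 0 + 7 + 6 + 8 + 8 + 4 + 10 + 4 + 5 + 10 + 4) / 20 = 124 / 20 = 6.2000
LCL = c̄ − 3√c̄ = 6.2000 − 3 × 2.4900 = -1.2699 → 0 (cannot be negative)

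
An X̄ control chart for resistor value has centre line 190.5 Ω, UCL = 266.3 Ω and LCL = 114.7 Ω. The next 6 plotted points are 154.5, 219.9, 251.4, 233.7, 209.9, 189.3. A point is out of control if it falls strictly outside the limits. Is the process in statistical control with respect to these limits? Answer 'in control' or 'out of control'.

in control

All 6 points lie within [114.7, 266.3].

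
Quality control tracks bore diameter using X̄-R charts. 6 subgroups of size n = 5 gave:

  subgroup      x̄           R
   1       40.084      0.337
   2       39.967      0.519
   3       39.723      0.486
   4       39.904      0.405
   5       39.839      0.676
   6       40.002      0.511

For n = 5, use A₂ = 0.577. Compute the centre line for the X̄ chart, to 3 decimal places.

X̄̄ = (40.084 + 39.967 + 39.723 + 39.904 + 39.839 + 40.002) / 6 = 239.5190 / 6 = 39.9198
CL = X̄̄ = 39.9198

39.920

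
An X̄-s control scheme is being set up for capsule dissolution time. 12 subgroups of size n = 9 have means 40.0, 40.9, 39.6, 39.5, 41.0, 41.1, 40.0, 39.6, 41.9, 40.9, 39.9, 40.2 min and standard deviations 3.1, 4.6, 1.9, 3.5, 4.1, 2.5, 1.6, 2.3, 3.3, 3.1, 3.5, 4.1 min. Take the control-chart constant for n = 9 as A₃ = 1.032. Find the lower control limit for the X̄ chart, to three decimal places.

X̄̄ = (40.0 + 40.9 + 39.6 + 39.5 + 41.0 + 41.1 + 40.0 + 39.6 + 41.9 + 40.9 + 39.9 + 40.2) / 12 = 40.3833
s̄ = (3.1 + 4.6 + 1.9 + 3.5 + 4.1 + 2.5 + 1.6 + 2.3 + 3.3 + 3.1 + 3.5 + 4.1) / 12 = 3.1333
LCL = X̄̄ − A₃·s̄ = 40.3833 − 1.032 × 3.1333 = 37.1497

37.150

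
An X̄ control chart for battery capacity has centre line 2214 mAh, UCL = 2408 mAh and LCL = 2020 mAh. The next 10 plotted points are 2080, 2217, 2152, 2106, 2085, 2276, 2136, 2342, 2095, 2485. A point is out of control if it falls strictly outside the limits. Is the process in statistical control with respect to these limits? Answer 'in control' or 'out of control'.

Compare each point to [2020, 2408]: sample 10 = 2485 > UCL.

out of control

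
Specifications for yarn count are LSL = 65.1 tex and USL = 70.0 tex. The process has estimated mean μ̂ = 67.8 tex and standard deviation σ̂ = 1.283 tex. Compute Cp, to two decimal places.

0.64

Cp = (USL − LSL) / (6σ̂) = (70.0 − 65.1) / (6 × 1.283) = 4.9000 / 7.6980 = 0.6365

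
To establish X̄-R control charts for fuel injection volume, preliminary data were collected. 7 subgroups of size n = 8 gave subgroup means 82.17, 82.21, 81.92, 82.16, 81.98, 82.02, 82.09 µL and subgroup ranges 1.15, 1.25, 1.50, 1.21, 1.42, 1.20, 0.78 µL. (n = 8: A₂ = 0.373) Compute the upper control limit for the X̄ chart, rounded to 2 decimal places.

X̄̄ = (82.17 + 82.21 + 81.92 + 82.16 + 81.98 + 82.02 + 82.09) / 7 = 574.5500 / 7 = 82.0786
R̄ = (1.15 + 1.25 + 1.50 + 1.21 + 1.42 + 1.20 + 0.78) / 7 = 8.5100 / 7 = 1.2157
UCL = X̄̄ + A₂·R̄ = 82.0786 + 0.373 × 1.2157 = 82.5320

82.53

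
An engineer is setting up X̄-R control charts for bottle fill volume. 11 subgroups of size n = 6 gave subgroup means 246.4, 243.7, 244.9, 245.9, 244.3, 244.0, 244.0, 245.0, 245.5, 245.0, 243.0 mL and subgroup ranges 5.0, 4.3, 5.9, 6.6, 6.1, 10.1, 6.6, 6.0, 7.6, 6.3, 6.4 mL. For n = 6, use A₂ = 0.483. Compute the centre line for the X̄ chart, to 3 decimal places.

X̄̄ = (246.4 + 243.7 + 244.9 + 245.9 + 244.3 + 244.0 + 244.0 + 245.0 + 245.5 + 245.0 + 243.0) / 11 = 2691.7000 / 11 = 244.7000
CL = X̄̄ = 244.7000

244.700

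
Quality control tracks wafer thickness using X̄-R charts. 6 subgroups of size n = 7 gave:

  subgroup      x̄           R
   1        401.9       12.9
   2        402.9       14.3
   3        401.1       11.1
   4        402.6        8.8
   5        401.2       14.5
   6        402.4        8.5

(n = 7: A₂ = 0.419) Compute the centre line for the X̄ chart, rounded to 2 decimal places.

X̄̄ = (401.9 + 402.9 + 401.1 + 402.6 + 401.2 + 402.4) / 6 = 2412.1000 / 6 = 402.0167
CL = X̄̄ = 402.0167

402.02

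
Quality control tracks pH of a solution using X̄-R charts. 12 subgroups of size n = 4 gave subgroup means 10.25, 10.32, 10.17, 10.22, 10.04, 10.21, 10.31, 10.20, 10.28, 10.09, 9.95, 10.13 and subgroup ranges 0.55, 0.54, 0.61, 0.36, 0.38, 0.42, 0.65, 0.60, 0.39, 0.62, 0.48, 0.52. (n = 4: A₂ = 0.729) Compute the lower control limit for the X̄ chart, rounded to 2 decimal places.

9.81

X̄̄ = (10.25 + 10.32 + 10.17 + 10.22 + 10.04 + 10.21 + 10.31 + 10.20 + 10.28 + 10.09 + 9.95 + 10.13) / 12 = 122.1700 / 12 = 10.1808
R̄ = (0.55 + 0.54 + 0.61 + 0.36 + 0.38 + 0.42 + 0.65 + 0.60 + 0.39 + 0.62 + 0.48 + 0.52) / 12 = 6.1200 / 12 = 0.5100
LCL = X̄̄ − A₂·R̄ = 10.1808 − 0.729 × 0.5100 = 9.8090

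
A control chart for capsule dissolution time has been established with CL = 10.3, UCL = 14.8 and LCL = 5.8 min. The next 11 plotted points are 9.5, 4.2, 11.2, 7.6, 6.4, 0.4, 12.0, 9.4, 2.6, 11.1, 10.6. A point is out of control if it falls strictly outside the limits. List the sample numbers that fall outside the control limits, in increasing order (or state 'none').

Compare each point to [5.8, 14.8]: sample 2 = 4.2 < LCL; sample 6 = 0.4 < LCL; sample 9 = 2.6 < LCL.

2, 6, 9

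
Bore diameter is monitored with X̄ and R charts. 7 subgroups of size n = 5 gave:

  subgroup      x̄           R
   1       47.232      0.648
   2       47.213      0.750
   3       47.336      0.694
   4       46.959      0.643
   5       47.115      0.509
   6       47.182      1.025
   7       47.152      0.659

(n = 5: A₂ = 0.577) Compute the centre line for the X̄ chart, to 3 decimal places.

X̄̄ = (47.232 + 47.213 + 47.336 + 46.959 + 47.115 + 47.182 + 47.152) / 7 = 330.1890 / 7 = 47.1699
CL = X̄̄ = 47.1699

47.170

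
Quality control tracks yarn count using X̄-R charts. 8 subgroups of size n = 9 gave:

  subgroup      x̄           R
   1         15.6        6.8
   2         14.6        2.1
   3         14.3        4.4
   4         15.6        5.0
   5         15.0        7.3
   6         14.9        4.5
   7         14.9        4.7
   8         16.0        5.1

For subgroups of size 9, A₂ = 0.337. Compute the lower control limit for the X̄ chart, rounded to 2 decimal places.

13.43

X̄̄ = (15.6 + 14.6 + 14.3 + 15.6 + 15.0 + 14.9 + 14.9 + 16.0) / 8 = 120.9000 / 8 = 15.1125
R̄ = (6.8 + 2.1 + 4.4 + 5.0 + 7.3 + 4.5 + 4.7 + 5.1) / 8 = 39.9000 / 8 = 4.9875
LCL = X̄̄ − A₂·R̄ = 15.1125 − 0.337 × 4.9875 = 13.4317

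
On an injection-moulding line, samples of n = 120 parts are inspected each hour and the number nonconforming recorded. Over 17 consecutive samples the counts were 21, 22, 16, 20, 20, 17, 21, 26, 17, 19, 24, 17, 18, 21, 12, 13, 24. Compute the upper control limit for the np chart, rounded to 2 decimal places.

31.37

p̄ = Σdᵢ / (k·n) = 328 / (17 × 120) = 0.16078
UCL = np̄ + 3·√(np̄(1−p̄)) = 19.2941 + 3 × √(19.2941×0.83922) = 19.2941 + 3 × 4.0239 = 31.3659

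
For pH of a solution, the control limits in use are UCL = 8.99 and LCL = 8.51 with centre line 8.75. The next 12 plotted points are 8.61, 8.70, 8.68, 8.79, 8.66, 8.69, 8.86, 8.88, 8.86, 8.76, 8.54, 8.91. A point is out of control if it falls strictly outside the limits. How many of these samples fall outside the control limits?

0

All 12 points lie within [8.51, 8.99].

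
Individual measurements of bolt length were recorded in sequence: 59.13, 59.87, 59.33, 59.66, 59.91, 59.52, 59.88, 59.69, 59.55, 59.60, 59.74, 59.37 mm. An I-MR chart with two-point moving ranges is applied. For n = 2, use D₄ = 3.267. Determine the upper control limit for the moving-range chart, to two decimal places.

Moving ranges: 0.74, 0.54, 0.33, 0.25, 0.39, 0.36, 0.19, 0.14, 0.05, 0.14, 0.37; M̄R̄ = 3.5000 / 11 = 0.3182
UCL_MR = D₄·M̄R̄ = 3.267 × 0.3182 = 1.0395

1.04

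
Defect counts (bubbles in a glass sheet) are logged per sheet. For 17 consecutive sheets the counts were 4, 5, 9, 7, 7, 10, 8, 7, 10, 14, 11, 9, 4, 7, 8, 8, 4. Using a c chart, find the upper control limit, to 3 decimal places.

c̄ = (4 + 5 + 9 + 7 + 7 + 10 + 8 + 7 + 10 + 14 + 11 + 9 + 4 + 7 + 8 + 8 + 4) / 17 = 132 / 17 = 7.7647
UCL = c̄ + 3√c̄ = 7.7647 + 3 × √7.7647 = 7.7647 + 3 × 2.7865 = 16.1243

16.124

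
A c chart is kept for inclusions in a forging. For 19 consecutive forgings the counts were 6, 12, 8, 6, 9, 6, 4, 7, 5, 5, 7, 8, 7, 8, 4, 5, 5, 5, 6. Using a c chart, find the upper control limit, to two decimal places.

14.11

c̄ = (6 + 12 + 8 + 6 + 9 + 6 + 4 + 7 + 5 + 5 + 7 + 8 + 7 + 8 + 4 + 5 + 5 + 5 + 6) / 19 = 123 / 19 = 6.4737
UCL = c̄ + 3√c̄ = 6.4737 + 3 × √6.4737 = 6.4737 + 3 × 2.5443 = 14.1067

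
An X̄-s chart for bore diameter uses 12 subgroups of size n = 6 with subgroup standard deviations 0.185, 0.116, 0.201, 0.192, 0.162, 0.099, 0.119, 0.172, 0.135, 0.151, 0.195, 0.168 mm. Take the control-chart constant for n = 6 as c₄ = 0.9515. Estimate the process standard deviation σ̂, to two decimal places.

0.17

s̄ = (0.185 + 0.116 + 0.201 + 0.192 + 0.162 + 0.099 + 0.119 + 0.172 + 0.135 + 0.151 + 0.195 + 0.168) / 12 = 0.1579
σ̂ = s̄ / c₄ = 0.1579 / 0.9515 = 0.1660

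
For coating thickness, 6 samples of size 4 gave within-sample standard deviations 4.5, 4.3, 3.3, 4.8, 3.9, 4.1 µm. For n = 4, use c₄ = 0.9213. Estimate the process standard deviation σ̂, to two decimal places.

4.50

s̄ = (4.5 + 4.3 + 3.3 + 4.8 + 3.9 + 4.1) / 6 = 4.1500
σ̂ = s̄ / c₄ = 4.1500 / 0.9213 = 4.5045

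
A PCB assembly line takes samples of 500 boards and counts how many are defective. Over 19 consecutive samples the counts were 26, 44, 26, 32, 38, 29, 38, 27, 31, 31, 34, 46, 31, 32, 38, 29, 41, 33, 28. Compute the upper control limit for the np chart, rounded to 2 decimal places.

p̄ = Σdᵢ / (k·n) = 634 / (19 × 500) = 0.06674
UCL = np̄ + 3·√(np̄(1−p̄)) = 33.3684 + 3 × √(33.3684×0.93326) = 33.3684 + 3 × 5.5805 = 50.1098

50.11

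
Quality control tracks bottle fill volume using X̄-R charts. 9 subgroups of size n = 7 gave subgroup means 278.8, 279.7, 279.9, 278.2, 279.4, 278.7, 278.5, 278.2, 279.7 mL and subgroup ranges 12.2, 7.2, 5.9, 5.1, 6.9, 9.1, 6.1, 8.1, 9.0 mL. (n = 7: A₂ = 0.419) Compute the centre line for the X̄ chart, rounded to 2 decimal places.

279.01

X̄̄ = (278.8 + 279.7 + 279.9 + 278.2 + 279.4 + 278.7 + 278.5 + 278.2 + 279.7) / 9 = 2511.1000 / 9 = 279.0111
CL = X̄̄ = 279.0111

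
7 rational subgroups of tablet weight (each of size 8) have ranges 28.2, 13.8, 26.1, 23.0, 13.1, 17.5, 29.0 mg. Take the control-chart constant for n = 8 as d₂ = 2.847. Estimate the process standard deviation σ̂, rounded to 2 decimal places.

R̄ = (28.2 + 13.8 + 26.1 + 23.0 + 13.1 + 17.5 + 29.0) / 7 = 21.5286
σ̂ = R̄ / d₂ = 21.5286 / 2.847 = 7.5618

7.56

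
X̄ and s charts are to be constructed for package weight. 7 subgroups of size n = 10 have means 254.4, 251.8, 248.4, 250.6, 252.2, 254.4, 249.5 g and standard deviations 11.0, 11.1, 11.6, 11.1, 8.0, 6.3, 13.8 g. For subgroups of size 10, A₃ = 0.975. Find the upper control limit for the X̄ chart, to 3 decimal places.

261.768

X̄̄ = (254.4 + 251.8 + 248.4 + 250.6 + 252.2 + 254.4 + 249.5) / 7 = 251.6143
s̄ = (11.0 + 11.1 + 11.6 + 11.1 + 8.0 + 6.3 + 13.8) / 7 = 10.4143
UCL = X̄̄ + A₃·s̄ = 251.6143 + 0.975 × 10.4143 = 261.7682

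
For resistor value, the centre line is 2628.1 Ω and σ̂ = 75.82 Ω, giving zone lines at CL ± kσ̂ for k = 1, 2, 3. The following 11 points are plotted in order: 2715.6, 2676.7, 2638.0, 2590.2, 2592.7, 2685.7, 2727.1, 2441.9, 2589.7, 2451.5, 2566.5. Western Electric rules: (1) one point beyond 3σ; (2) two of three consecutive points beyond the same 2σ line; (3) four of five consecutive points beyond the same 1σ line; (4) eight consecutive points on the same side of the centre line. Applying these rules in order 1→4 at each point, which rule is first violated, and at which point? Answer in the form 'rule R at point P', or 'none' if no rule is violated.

Zone of each point (C = within 1σ̂, B = 1σ̂–2σ̂, A = 2σ̂–3σ̂, * = beyond 3σ̂; sign = side of CL): 1:+B, 2:+C, 3:+C, 4:-C, 5:-C, 6:+C, 7:+B, 8:-A, 9:-C, 10:-A, 11:-C
Rule 2 (two of three consecutive points beyond the same 2σ limit) is satisfied at point 10.

rule 2 at point 10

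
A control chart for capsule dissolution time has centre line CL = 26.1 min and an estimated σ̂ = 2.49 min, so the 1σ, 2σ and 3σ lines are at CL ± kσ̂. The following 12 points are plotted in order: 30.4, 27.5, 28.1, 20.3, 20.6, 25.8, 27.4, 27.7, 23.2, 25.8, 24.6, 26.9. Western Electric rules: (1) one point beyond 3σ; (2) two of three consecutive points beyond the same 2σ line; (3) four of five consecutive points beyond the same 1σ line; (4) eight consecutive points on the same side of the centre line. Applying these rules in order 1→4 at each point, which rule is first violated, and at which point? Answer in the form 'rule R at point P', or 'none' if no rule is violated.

Zone of each point (C = within 1σ̂, B = 1σ̂–2σ̂, A = 2σ̂–3σ̂, * = beyond 3σ̂; sign = side of CL): 1:+B, 2:+C, 3:+C, 4:-A, 5:-A, 6:-C, 7:+C, 8:+C, 9:-B, 10:-C, 11:-C, 12:+C
Rule 2 (two of three consecutive points beyond the same 2σ limit) is satisfied at point 5.

rule 2 at point 5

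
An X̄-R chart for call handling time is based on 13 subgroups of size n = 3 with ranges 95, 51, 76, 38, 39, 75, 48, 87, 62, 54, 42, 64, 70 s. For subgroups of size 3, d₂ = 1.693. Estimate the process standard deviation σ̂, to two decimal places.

36.39

R̄ = (95 + 51 + 76 + 38 + 39 + 75 + 48 + 87 + 62 + 54 + 42 + 64 + 70) / 13 = 61.6154
σ̂ = R̄ / d₂ = 61.6154 / 1.693 = 36.3942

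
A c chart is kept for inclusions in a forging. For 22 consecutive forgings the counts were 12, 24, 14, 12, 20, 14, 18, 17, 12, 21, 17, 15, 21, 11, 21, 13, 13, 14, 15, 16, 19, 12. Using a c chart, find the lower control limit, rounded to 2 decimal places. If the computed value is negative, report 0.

c̄ = (12 + 24 + 14 + 12 + 20 + 14 + 18 + 17 + 12 + 21 + 17 + 15 + 21 + 11 + 21 + 13 + 13 + 14 + 15 + 16 + 19 + 12) / 22 = 351 / 22 = 15.9545
LCL = c̄ − 3√c̄ = 15.9545 − 3 × 3.9943 = 3.9716

3.97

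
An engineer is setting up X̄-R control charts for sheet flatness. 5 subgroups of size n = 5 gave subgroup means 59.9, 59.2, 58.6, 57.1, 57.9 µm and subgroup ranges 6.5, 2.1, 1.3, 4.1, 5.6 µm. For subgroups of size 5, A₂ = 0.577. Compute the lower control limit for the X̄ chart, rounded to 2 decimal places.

X̄̄ = (59.9 + 59.2 + 58.6 + 57.1 + 57.9) / 5 = 292.7000 / 5 = 58.5400
R̄ = (6.5 + 2.1 + 1.3 + 4.1 + 5.6) / 5 = 19.6000 / 5 = 3.9200
LCL = X̄̄ − A₂·R̄ = 58.5400 − 0.577 × 3.9200 = 56.2782

56.28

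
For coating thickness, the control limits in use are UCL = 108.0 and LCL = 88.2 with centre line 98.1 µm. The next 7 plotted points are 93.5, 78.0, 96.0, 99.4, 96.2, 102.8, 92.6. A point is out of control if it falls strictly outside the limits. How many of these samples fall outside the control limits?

1

Compare each point to [88.2, 108.0]: sample 2 = 78.0 < LCL.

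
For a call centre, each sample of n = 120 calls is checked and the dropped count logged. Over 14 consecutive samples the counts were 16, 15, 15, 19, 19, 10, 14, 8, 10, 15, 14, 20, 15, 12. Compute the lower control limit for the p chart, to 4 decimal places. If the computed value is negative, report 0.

p̄ = Σdᵢ / (k·n) = 202 / (14 × 120) = 0.12024
LCL = p̄ − 3·√(p̄(1−p̄)/n) = 0.12024 − 3 × 0.02969 = 0.03117

0.0312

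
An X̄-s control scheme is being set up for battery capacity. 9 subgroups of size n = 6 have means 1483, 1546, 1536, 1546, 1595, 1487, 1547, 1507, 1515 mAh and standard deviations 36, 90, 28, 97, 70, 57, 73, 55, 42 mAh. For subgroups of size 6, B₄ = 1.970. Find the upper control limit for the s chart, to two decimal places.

s̄ = (36 + 90 + 28 + 97 + 70 + 57 + 73 + 55 + 42) / 9 = 60.8889
UCL_s = B₄·s̄ = 1.970 × 60.8889 = 119.9511

119.95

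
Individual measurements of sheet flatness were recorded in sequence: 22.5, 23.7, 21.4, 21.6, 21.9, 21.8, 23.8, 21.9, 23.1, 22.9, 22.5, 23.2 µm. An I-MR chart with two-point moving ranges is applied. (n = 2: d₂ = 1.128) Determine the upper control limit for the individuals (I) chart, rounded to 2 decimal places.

25.06

X̄ = (22.5 + 23.7 + 21.4 + 21.6 + 21.9 + 21.8 + 23.8 + 21.9 + 23.1 + 22.9 + 22.5 + 23.2) / 12 = 22.5250
Moving ranges: 1.2, 2.3, 0.2, 0.3, 0.1, 2.0, 1.9, 1.2, 0.2, 0.4, 0.7; M̄R̄ = 10.5000 / 11 = 0.9545
UCL = X̄ + 3·M̄R̄/d₂ = 22.5250 + 3 × 0.9545 / 1.128 = 25.0637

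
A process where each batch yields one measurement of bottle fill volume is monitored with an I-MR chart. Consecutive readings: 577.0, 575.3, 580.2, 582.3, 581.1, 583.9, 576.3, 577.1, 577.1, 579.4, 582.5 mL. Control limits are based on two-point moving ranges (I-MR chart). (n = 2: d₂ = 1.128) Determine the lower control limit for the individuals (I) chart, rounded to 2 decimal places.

572.24

X̄ = (577.0 + 575.3 + 580.2 + 582.3 + 581.1 + 583.9 + 576.3 + 577.1 + 577.1 + 579.4 + 582.5) / 11 = 579.2909
Moving ranges: 1.7, 4.9, 2.1, 1.2, 2.8, 7.6, 0.8, 0.0, 2.3, 3.1; M̄R̄ = 26.5000 / 10 = 2.6500
LCL = X̄ − 3·M̄R̄/d₂ = 579.2909 − 3 × 2.6500 / 1.128 = 572.2430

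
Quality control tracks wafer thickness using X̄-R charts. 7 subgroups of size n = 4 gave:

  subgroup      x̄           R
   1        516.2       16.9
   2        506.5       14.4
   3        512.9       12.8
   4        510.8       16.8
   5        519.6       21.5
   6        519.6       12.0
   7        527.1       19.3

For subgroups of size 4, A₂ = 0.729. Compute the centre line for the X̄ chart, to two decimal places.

516.10

X̄̄ = (516.2 + 506.5 + 512.9 + 510.8 + 519.6 + 519.6 + 527.1) / 7 = 3612.7000 / 7 = 516.1000
CL = X̄̄ = 516.1000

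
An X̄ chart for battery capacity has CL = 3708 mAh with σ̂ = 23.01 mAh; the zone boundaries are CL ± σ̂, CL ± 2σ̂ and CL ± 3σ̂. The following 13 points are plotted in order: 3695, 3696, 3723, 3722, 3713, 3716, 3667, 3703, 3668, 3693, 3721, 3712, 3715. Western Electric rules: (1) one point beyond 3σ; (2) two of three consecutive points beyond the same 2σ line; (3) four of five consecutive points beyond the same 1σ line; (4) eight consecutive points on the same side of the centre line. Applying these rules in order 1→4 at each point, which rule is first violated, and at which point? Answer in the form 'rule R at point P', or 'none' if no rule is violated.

Zone of each point (C = within 1σ̂, B = 1σ̂–2σ̂, A = 2σ̂–3σ̂, * = beyond 3σ̂; sign = side of CL): 1:-C, 2:-C, 3:+C, 4:+C, 5:+C, 6:+C, 7:-B, 8:-C, 9:-B, 10:-C, 11:+C, 12:+C, 13:+C
No rule fires across all 13 points.

none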